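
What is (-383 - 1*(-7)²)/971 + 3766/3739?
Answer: 2041538/3630569 ≈ 0.56232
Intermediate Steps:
(-383 - 1*(-7)²)/971 + 3766/3739 = (-383 - 1*49)*(1/971) + 3766*(1/3739) = (-383 - 49)*(1/971) + 3766/3739 = -432*1/971 + 3766/3739 = -432/971 + 3766/3739 = 2041538/3630569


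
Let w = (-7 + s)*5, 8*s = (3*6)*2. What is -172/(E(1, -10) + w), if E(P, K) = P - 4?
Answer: 344/31 ≈ 11.097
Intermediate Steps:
s = 9/2 (s = ((3*6)*2)/8 = (18*2)/8 = (⅛)*36 = 9/2 ≈ 4.5000)
w = -25/2 (w = (-7 + 9/2)*5 = -5/2*5 = -25/2 ≈ -12.500)
E(P, K) = -4 + P
-172/(E(1, -10) + w) = -172/((-4 + 1) - 25/2) = -172/(-3 - 25/2) = -172/(-31/2) = -172*(-2/31) = 344/31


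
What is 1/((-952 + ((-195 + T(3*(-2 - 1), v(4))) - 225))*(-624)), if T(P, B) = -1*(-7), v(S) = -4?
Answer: 1/851760 ≈ 1.1740e-6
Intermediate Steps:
T(P, B) = 7
1/((-952 + ((-195 + T(3*(-2 - 1), v(4))) - 225))*(-624)) = 1/((-952 + ((-195 + 7) - 225))*(-624)) = -1/624/(-952 + (-188 - 225)) = -1/624/(-952 - 413) = -1/624/(-1365) = -1/1365*(-1/624) = 1/851760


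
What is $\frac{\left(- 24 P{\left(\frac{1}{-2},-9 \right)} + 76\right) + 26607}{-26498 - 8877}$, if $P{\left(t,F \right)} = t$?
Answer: $- \frac{5339}{7075} \approx -0.75463$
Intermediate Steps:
$\frac{\left(- 24 P{\left(\frac{1}{-2},-9 \right)} + 76\right) + 26607}{-26498 - 8877} = \frac{\left(- \frac{24}{-2} + 76\right) + 26607}{-26498 - 8877} = \frac{\left(\left(-24\right) \left(- \frac{1}{2}\right) + 76\right) + 26607}{-35375} = \left(\left(12 + 76\right) + 26607\right) \left(- \frac{1}{35375}\right) = \left(88 + 26607\right) \left(- \frac{1}{35375}\right) = 26695 \left(- \frac{1}{35375}\right) = - \frac{5339}{7075}$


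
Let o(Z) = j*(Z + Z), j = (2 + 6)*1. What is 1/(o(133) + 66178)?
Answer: 1/68306 ≈ 1.4640e-5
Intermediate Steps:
j = 8 (j = 8*1 = 8)
o(Z) = 16*Z (o(Z) = 8*(Z + Z) = 8*(2*Z) = 16*Z)
1/(o(133) + 66178) = 1/(16*133 + 66178) = 1/(2128 + 66178) = 1/68306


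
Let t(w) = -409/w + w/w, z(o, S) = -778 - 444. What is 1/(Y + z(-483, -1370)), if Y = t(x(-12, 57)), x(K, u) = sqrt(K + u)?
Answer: -54945/66920564 + 1227*sqrt(5)/66920564 ≈ -0.00078005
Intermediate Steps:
z(o, S) = -1222
t(w) = 1 - 409/w (t(w) = -409/w + 1 = 1 - 409/w)
Y = sqrt(5)*(-409 + 3*sqrt(5))/15 (Y = (-409 + sqrt(-12 + 57))/(sqrt(-12 + 57)) = (-409 + sqrt(45))/(sqrt(45)) = (-409 + 3*sqrt(5))/((3*sqrt(5))) = (sqrt(5)/15)*(-409 + 3*sqrt(5)) = sqrt(5)*(-409 + 3*sqrt(5))/15 ≈ -59.970)
1/(Y + z(-483, -1370)) = 1/((1 - 409*sqrt(5)/15) - 1222) = 1/(-1221 - 409*sqrt(5)/15)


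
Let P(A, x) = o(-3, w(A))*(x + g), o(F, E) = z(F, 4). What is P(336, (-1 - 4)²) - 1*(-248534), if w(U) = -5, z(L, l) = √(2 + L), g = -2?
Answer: 248534 + 23*I ≈ 2.4853e+5 + 23.0*I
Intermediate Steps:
o(F, E) = √(2 + F)
P(A, x) = I*(-2 + x) (P(A, x) = √(2 - 3)*(x - 2) = √(-1)*(-2 + x) = I*(-2 + x))
P(336, (-1 - 4)²) - 1*(-248534) = I*(-2 + (-1 - 4)²) - 1*(-248534) = I*(-2 + (-5)²) + 248534 = I*(-2 + 25) + 248534 = I*23 + 248534 = 23*I + 248534 = 248534 + 23*I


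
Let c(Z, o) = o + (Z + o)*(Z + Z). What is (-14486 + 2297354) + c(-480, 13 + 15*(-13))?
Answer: 2918206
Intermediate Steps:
c(Z, o) = o + 2*Z*(Z + o) (c(Z, o) = o + (Z + o)*(2*Z) = o + 2*Z*(Z + o))
(-14486 + 2297354) + c(-480, 13 + 15*(-13)) = (-14486 + 2297354) + ((13 + 15*(-13)) + 2*(-480)² + 2*(-480)*(13 + 15*(-13))) = 2282868 + ((13 - 195) + 2*230400 + 2*(-480)*(13 - 195)) = 2282868 + (-182 + 460800 + 2*(-480)*(-182)) = 2282868 + (-182 + 460800 + 174720) = 2282868 + 635338 = 2918206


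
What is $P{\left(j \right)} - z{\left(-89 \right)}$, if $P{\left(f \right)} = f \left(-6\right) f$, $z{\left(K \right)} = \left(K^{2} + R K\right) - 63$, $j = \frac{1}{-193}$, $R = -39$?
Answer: $- \frac{421993927}{37249} \approx -11329.0$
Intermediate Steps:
$j = - \frac{1}{193} \approx -0.0051813$
$z{\left(K \right)} = -63 + K^{2} - 39 K$ ($z{\left(K \right)} = \left(K^{2} - 39 K\right) - 63 = -63 + K^{2} - 39 K$)
$P{\left(f \right)} = - 6 f^{2}$ ($P{\left(f \right)} = - 6 f f = - 6 f^{2}$)
$P{\left(j \right)} - z{\left(-89 \right)} = - 6 \left(- \frac{1}{193}\right)^{2} - \left(-63 + \left(-89\right)^{2} - -3471\right) = \left(-6\right) \frac{1}{37249} - \left(-63 + 7921 + 3471\right) = - \frac{6}{37249} - 11329 = - \frac{421993927}{37249}$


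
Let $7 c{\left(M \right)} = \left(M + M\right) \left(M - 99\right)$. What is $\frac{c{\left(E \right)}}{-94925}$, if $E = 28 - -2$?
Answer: $\frac{828}{132895} \approx 0.0062305$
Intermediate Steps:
$E = 30$ ($E = 28 + 2 = 30$)
$c{\left(M \right)} = \frac{2 M \left(-99 + M\right)}{7}$ ($c{\left(M \right)} = \frac{\left(M + M\right) \left(M - 99\right)}{7} = \frac{2 M \left(-99 + M\right)}{7}$)
$\frac{c{\left(E \right)}}{-94925} = \frac{\frac{2}{7} \cdot 30 \left(-99 + 30\right)}{-94925} = \frac{2}{7} \cdot 30 \left(-69\right) \left(- \frac{1}{94925}\right) = \left(- \frac{4140}{7}\right) \left(- \frac{1}{94925}\right) = \frac{828}{132895}$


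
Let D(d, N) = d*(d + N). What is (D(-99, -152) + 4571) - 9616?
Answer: 19804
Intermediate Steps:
D(d, N) = d*(N + d)
(D(-99, -152) + 4571) - 9616 = (-99*(-152 - 99) + 4571) - 9616 = (-99*(-251) + 4571) - 9616 = (24849 + 4571) - 9616 = 29420 - 9616 = 19804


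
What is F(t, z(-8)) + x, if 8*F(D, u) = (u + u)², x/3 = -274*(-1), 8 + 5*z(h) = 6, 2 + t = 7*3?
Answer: 20552/25 ≈ 822.08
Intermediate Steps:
t = 19 (t = -2 + 7*3 = -2 + 21 = 19)
z(h) = -⅖ (z(h) = -8/5 + (⅕)*6 = -8/5 + 6/5 = -⅖)
x = 822 (x = 3*(-274*(-1)) = 3*274 = 822)
F(D, u) = u²/2 (F(D, u) = (u + u)²/8 = (2*u)²/8 = (4*u²)/8 = u²/2)
F(t, z(-8)) + x = (-⅖)²/2 + 822 = (½)*(4/25) + 822 = 2/25 + 822 = 20552/25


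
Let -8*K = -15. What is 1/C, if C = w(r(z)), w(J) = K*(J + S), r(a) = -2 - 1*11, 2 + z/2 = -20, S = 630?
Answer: 8/9255 ≈ 0.00086440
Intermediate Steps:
K = 15/8 (K = -1/8*(-15) = 15/8 ≈ 1.8750)
z = -44 (z = -4 + 2*(-20) = -4 - 40 = -44)
r(a) = -13 (r(a) = -2 - 11 = -13)
w(J) = 4725/4 + 15*J/8 (w(J) = 15*(J + 630)/8 = 15*(630 + J)/8 = 4725/4 + 15*J/8)
C = 9255/8 (C = 4725/4 + (15/8)*(-13) = 4725/4 - 195/8 = 9255/8 ≈ 1156.9)
1/C = 1/(9255/8) = 8/9255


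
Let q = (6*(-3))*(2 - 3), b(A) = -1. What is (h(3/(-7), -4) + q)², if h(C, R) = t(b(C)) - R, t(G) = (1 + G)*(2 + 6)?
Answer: 484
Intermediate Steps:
q = 18 (q = -18*(-1) = 18)
t(G) = 8 + 8*G (t(G) = (1 + G)*8 = 8 + 8*G)
h(C, R) = -R (h(C, R) = (8 + 8*(-1)) - R = (8 - 8) - R = 0 - R = -R)
(h(3/(-7), -4) + q)² = (-1*(-4) + 18)² = (4 + 18)² = 22² = 484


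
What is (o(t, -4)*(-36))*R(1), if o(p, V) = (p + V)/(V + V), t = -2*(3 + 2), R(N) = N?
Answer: -63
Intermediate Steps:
t = -10 (t = -2*5 = -10)
o(p, V) = (V + p)/(2*V) (o(p, V) = (V + p)/((2*V)) = (V + p)*(1/(2*V)) = (V + p)/(2*V))
(o(t, -4)*(-36))*R(1) = (((1/2)*(-4 - 10)/(-4))*(-36))*1 = (((1/2)*(-1/4)*(-14))*(-36))*1 = ((7/4)*(-36))*1 = -63*1 = -63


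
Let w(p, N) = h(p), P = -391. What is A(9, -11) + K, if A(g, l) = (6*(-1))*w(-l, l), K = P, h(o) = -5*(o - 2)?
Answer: -121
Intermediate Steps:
h(o) = 10 - 5*o (h(o) = -5*(-2 + o) = 10 - 5*o)
K = -391
w(p, N) = 10 - 5*p
A(g, l) = -60 - 30*l (A(g, l) = (6*(-1))*(10 - (-5)*l) = -6*(10 + 5*l) = -60 - 30*l)
A(9, -11) + K = (-60 - 30*(-11)) - 391 = (-60 + 330) - 391 = 270 - 391 = -121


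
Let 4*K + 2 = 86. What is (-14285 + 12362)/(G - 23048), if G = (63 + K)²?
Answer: 1923/15992 ≈ 0.12025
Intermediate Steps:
K = 21 (K = -½ + (¼)*86 = -½ + 43/2 = 21)
G = 7056 (G = (63 + 21)² = 84² = 7056)
(-14285 + 12362)/(G - 23048) = (-14285 + 12362)/(7056 - 23048) = -1923/(-15992) = -1923*(-1/15992) = 1923/15992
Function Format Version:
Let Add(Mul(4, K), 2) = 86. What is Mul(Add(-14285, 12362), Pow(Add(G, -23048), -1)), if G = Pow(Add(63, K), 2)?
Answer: Rational(1923, 15992) ≈ 0.12025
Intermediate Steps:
K = 21 (K = Add(Rational(-1, 2), Mul(Rational(1, 4), 86)) = Add(Rational(-1, 2), Rational(43, 2)) = 21)
G = 7056 (G = Pow(Add(63, 21), 2) = Pow(84, 2) = 7056)
Mul(Add(-14285, 12362), Pow(Add(G, -23048), -1)) = Mul(Add(-14285, 12362), Pow(Add(7056, -23048), -1)) = Mul(-1923, Pow(-15992, -1)) = Mul(-1923, Rational(-1, 15992)) = Rational(1923, 15992)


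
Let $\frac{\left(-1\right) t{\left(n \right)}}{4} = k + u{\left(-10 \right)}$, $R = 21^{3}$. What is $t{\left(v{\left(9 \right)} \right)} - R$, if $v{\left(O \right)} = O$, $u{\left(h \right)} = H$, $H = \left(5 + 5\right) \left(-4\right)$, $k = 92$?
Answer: $-9469$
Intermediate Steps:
$H = -40$ ($H = 10 \left(-4\right) = -40$)
$u{\left(h \right)} = -40$
$R = 9261$
$t{\left(n \right)} = -208$ ($t{\left(n \right)} = - 4 \left(92 - 40\right) = \left(-4\right) 52 = -208$)
$t{\left(v{\left(9 \right)} \right)} - R = -208 - 9261 = -9469$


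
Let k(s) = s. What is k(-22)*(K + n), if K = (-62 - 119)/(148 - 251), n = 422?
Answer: -960234/103 ≈ -9322.7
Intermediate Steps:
K = 181/103 (K = -181/(-103) = -181*(-1/103) = 181/103 ≈ 1.7573)
k(-22)*(K + n) = -22*(181/103 + 422) = -22*43647/103 = -960234/103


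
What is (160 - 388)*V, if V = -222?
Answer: 50616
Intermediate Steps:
(160 - 388)*V = (160 - 388)*(-222) = -228*(-222) = 50616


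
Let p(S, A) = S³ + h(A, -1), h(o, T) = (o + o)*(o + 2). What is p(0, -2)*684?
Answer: 0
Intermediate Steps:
h(o, T) = 2*o*(2 + o) (h(o, T) = (2*o)*(2 + o) = 2*o*(2 + o))
p(S, A) = S³ + 2*A*(2 + A)
p(0, -2)*684 = (0³ + 2*(-2)*(2 - 2))*684 = (0 + 2*(-2)*0)*684 = (0 + 0)*684 = 0*684 = 0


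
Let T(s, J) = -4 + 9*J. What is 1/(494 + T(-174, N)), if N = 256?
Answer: 1/2794 ≈ 0.00035791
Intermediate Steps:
1/(494 + T(-174, N)) = 1/(494 + (-4 + 9*256)) = 1/(494 + (-4 + 2304)) = 1/(494 + 2300) = 1/2794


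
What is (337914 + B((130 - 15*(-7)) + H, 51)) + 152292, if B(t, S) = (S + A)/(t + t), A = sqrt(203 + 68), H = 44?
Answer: 91178333/186 + sqrt(271)/558 ≈ 4.9021e+5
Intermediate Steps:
A = sqrt(271) ≈ 16.462
B(t, S) = (S + sqrt(271))/(2*t) (B(t, S) = (S + sqrt(271))/(t + t) = (S + sqrt(271))/((2*t)) = (S + sqrt(271))*(1/(2*t)) = (S + sqrt(271))/(2*t))
(337914 + B((130 - 15*(-7)) + H, 51)) + 152292 = (337914 + (51 + sqrt(271))/(2*((130 - 15*(-7)) + 44))) + 152292 = (337914 + (51 + sqrt(271))/(2*((130 + 105) + 44))) + 152292 = (337914 + (51 + sqrt(271))/(2*(235 + 44))) + 152292 = (337914 + (1/2)*(51 + sqrt(271))/279) + 152292 = (337914 + (1/2)*(1/279)*(51 + sqrt(271))) + 152292 = (337914 + (17/186 + sqrt(271)/558)) + 152292 = (62852021/186 + sqrt(271)/558) + 152292 = 91178333/186 + sqrt(271)/558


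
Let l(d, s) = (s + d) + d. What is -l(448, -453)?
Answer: -443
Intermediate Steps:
l(d, s) = s + 2*d (l(d, s) = (d + s) + d = s + 2*d)
-l(448, -453) = -(-453 + 2*448) = -(-453 + 896) = -1*443 = -443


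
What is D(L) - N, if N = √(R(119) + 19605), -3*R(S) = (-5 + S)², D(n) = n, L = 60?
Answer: 60 - 3*√1697 ≈ -63.584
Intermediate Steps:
R(S) = -(-5 + S)²/3
N = 3*√1697 (N = √(-(-5 + 119)²/3 + 19605) = √(-⅓*114² + 19605) = √(-⅓*12996 + 19605) = √(-4332 + 19605) = √15273 = 3*√1697 ≈ 123.58)
D(L) - N = 60 - 3*√1697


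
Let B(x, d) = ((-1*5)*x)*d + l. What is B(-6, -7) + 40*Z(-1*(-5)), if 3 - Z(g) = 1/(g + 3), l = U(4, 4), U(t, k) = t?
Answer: -91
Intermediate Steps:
l = 4
B(x, d) = 4 - 5*d*x (B(x, d) = ((-1*5)*x)*d + 4 = (-5*x)*d + 4 = -5*d*x + 4 = 4 - 5*d*x)
Z(g) = 3 - 1/(3 + g) (Z(g) = 3 - 1/(g + 3) = 3 - 1/(3 + g))
B(-6, -7) + 40*Z(-1*(-5)) = (4 - 5*(-7)*(-6)) + 40*((8 + 3*(-1*(-5)))/(3 - 1*(-5))) = (4 - 210) + 40*((8 + 3*5)/(3 + 5)) = -206 + 40*((8 + 15)/8) = -206 + 40*((1/8)*23) = -206 + 40*(23/8) = -206 + 115 = -91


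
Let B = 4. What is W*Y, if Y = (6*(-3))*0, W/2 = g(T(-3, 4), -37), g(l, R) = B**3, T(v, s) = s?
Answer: 0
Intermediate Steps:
g(l, R) = 64 (g(l, R) = 4**3 = 64)
W = 128 (W = 2*64 = 128)
Y = 0 (Y = -18*0 = 0)
W*Y = 128*0 = 0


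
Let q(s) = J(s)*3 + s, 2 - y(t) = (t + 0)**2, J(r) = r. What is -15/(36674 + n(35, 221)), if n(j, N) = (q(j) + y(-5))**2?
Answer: -15/50363 ≈ -0.00029784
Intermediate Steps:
y(t) = 2 - t**2 (y(t) = 2 - (t + 0)**2 = 2 - t**2)
q(s) = 4*s (q(s) = s*3 + s = 3*s + s = 4*s)
n(j, N) = (-23 + 4*j)**2 (n(j, N) = (4*j + (2 - 1*(-5)**2))**2 = (4*j + (2 - 1*25))**2 = (4*j + (2 - 25))**2 = (4*j - 23)**2 = (-23 + 4*j)**2)
-15/(36674 + n(35, 221)) = -15/(36674 + (-23 + 4*35)**2) = -15/(36674 + (-23 + 140)**2) = -15/(36674 + 117**2) = -15/(36674 + 13689) = -15/50363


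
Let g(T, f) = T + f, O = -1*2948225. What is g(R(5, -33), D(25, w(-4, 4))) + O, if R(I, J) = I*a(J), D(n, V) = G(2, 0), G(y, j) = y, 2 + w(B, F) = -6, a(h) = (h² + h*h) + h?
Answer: -2937498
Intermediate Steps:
a(h) = h + 2*h² (a(h) = (h² + h²) + h = 2*h² + h = h + 2*h²)
w(B, F) = -8 (w(B, F) = -2 - 6 = -8)
D(n, V) = 2
R(I, J) = I*J*(1 + 2*J) (R(I, J) = I*(J*(1 + 2*J)) = I*J*(1 + 2*J))
O = -2948225
g(R(5, -33), D(25, w(-4, 4))) + O = (5*(-33)*(1 + 2*(-33)) + 2) - 2948225 = (5*(-33)*(1 - 66) + 2) - 2948225 = (5*(-33)*(-65) + 2) - 2948225 = (10725 + 2) - 2948225 = 10727 - 2948225 = -2937498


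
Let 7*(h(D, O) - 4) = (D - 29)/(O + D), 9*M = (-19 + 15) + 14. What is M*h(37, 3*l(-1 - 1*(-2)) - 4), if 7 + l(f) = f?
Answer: 856/189 ≈ 4.5291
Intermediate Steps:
l(f) = -7 + f
M = 10/9 (M = ((-19 + 15) + 14)/9 = (-4 + 14)/9 = (⅑)*10 = 10/9 ≈ 1.1111)
h(D, O) = 4 + (-29 + D)/(7*(D + O)) (h(D, O) = 4 + ((D - 29)/(O + D))/7 = 4 + ((-29 + D)/(D + O))/7 = 4 + (-29 + D)/(7*(D + O)))
M*h(37, 3*l(-1 - 1*(-2)) - 4) = 10*((-29 + 28*(3*(-7 + (-1 - 1*(-2))) - 4) + 29*37)/(7*(37 + (3*(-7 + (-1 - 1*(-2))) - 4))))/9 = 10*((-29 + 28*(3*(-7 + (-1 + 2)) - 4) + 1073)/(7*(37 + (3*(-7 + (-1 + 2)) - 4))))/9 = 10*((-29 + 28*(3*(-7 + 1) - 4) + 1073)/(7*(37 + (3*(-7 + 1) - 4))))/9 = 10*((-29 + 28*(3*(-6) - 4) + 1073)/(7*(37 + (3*(-6) - 4))))/9 = 10*((-29 + 28*(-18 - 4) + 1073)/(7*(37 + (-18 - 4))))/9 = 10*((-29 + 28*(-22) + 1073)/(7*(37 - 22)))/9 = 10*((⅐)*(-29 - 616 + 1073)/15)/9 = 10*((⅐)*(1/15)*428)/9 = (10/9)*(428/105) = 856/189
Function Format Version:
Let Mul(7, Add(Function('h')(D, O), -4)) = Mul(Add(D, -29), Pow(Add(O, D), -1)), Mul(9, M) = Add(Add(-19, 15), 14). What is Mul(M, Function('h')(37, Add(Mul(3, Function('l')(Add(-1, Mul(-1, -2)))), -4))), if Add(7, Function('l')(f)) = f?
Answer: Rational(856, 189) ≈ 4.5291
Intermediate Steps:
Function('l')(f) = Add(-7, f)
M = Rational(10, 9) (M = Mul(Rational(1, 9), Add(Add(-19, 15), 14)) = Mul(Rational(1, 9), Add(-4, 14)) = Mul(Rational(1, 9), 10) = Rational(10, 9) ≈ 1.1111)
Function('h')(D, O) = Add(4, Mul(Rational(1, 7), Pow(Add(D, O), -1), Add(-29, D))) (Function('h')(D, O) = Add(4, Mul(Rational(1, 7), Mul(Add(D, -29), Pow(Add(O, D), -1)))) = Add(4, Mul(Rational(1, 7), Mul(Add(-29, D), Pow(Add(D, O), -1)))) = Add(4, Mul(Rational(1, 7), Mul(Pow(Add(D, O), -1), Add(-29, D)))) = Add(4, Mul(Rational(1, 7), Pow(Add(D, O), -1), Add(-29, D))))
Mul(M, Function('h')(37, Add(Mul(3, Function('l')(Add(-1, Mul(-1, -2)))), -4))) = Mul(Rational(10, 9), Mul(Rational(1, 7), Pow(Add(37, Add(Mul(3, Add(-7, Add(-1, Mul(-1, -2)))), -4)), -1), Add(-29, Mul(28, Add(Mul(3, Add(-7, Add(-1, Mul(-1, -2)))), -4)), Mul(29, 37)))) = Mul(Rational(10, 9), Mul(Rational(1, 7), Pow(Add(37, Add(Mul(3, Add(-7, Add(-1, 2))), -4)), -1), Add(-29, Mul(28, Add(Mul(3, Add(-7, Add(-1, 2))), -4)), 1073))) = Mul(Rational(10, 9), Mul(Rational(1, 7), Pow(Add(37, Add(Mul(3, Add(-7, 1)), -4)), -1), Add(-29, Mul(28, Add(Mul(3, Add(-7, 1)), -4)), 1073))) = Mul(Rational(10, 9), Mul(Rational(1, 7), Pow(Add(37, Add(Mul(3, -6), -4)), -1), Add(-29, Mul(28, Add(Mul(3, -6), -4)), 1073))) = Mul(Rational(10, 9), Mul(Rational(1, 7), Pow(Add(37, Add(-18, -4)), -1), Add(-29, Mul(28, Add(-18, -4)), 1073))) = Mul(Rational(10, 9), Mul(Rational(1, 7), Pow(Add(37, -22), -1), Add(-29, Mul(28, -22), 1073))) = Mul(Rational(10, 9), Mul(Rational(1, 7), Pow(15, -1), Add(-29, -616, 1073))) = Mul(Rational(10, 9), Mul(Rational(1, 7), Rational(1, 15), 428)) = Mul(Rational(10, 9), Rational(428, 105)) = Rational(856, 189)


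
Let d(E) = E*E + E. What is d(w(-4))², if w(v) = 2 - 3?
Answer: 0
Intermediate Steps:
w(v) = -1
d(E) = E + E² (d(E) = E² + E = E + E²)
d(w(-4))² = (-(1 - 1))² = (-1*0)² = 0² = 0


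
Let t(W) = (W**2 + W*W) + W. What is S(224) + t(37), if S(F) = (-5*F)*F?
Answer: -248105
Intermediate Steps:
S(F) = -5*F**2
t(W) = W + 2*W**2 (t(W) = (W**2 + W**2) + W = 2*W**2 + W = W + 2*W**2)
S(224) + t(37) = -5*224**2 + 37*(1 + 2*37) = -5*50176 + 37*(1 + 74) = -250880 + 37*75 = -250880 + 2775 = -248105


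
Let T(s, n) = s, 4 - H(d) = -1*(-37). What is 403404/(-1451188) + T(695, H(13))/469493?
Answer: -47096694628/170330651921 ≈ -0.27650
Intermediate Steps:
H(d) = -33 (H(d) = 4 - (-1)*(-37) = 4 - 1*37 = 4 - 37 = -33)
403404/(-1451188) + T(695, H(13))/469493 = 403404/(-1451188) + 695/469493 = 403404*(-1/1451188) + 695*(1/469493) = -100851/362797 + 695/469493 = -47096694628/170330651921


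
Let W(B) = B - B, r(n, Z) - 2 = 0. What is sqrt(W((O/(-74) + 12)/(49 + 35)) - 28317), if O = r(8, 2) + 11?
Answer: I*sqrt(28317) ≈ 168.28*I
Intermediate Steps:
r(n, Z) = 2 (r(n, Z) = 2 + 0 = 2)
O = 13 (O = 2 + 11 = 13)
W(B) = 0
sqrt(W((O/(-74) + 12)/(49 + 35)) - 28317) = sqrt(0 - 28317) = sqrt(-28317) = I*sqrt(28317)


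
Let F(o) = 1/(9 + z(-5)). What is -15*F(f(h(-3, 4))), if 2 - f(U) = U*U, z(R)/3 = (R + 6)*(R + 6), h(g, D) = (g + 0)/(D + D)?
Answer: -5/4 ≈ -1.2500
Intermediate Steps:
h(g, D) = g/(2*D) (h(g, D) = g/((2*D)) = g*(1/(2*D)) = g/(2*D))
z(R) = 3*(6 + R)**2 (z(R) = 3*((R + 6)*(R + 6)) = 3*((6 + R)*(6 + R)) = 3*(6 + R)**2)
f(U) = 2 - U**2 (f(U) = 2 - U*U = 2 - U**2)
F(o) = 1/12 (F(o) = 1/(9 + 3*(6 - 5)**2) = 1/(9 + 3*1**2) = 1/(9 + 3*1) = 1/(9 + 3) = 1/12)
-15*F(f(h(-3, 4))) = -15*1/12 = -5/4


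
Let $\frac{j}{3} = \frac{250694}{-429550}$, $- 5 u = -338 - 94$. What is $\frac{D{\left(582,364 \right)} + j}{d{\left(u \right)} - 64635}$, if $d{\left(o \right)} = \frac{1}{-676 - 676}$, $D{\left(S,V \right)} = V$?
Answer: $- \frac{105188383768}{18768440047775} \approx -0.0056045$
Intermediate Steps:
$u = \frac{432}{5}$ ($u = - \frac{-338 - 94}{5} = \left(- \frac{1}{5}\right) \left(-432\right) = \frac{432}{5} \approx 86.4$)
$d{\left(o \right)} = - \frac{1}{1352}$ ($d{\left(o \right)} = \frac{1}{-1352} = - \frac{1}{1352}$)
$j = - \frac{376041}{214775}$ ($j = 3 \frac{250694}{-429550} = 3 \cdot 250694 \left(- \frac{1}{429550}\right) = 3 \left(- \frac{125347}{214775}\right) = - \frac{376041}{214775} \approx -1.7509$)
$\frac{D{\left(582,364 \right)} + j}{d{\left(u \right)} - 64635} = \frac{364 - \frac{376041}{214775}}{- \frac{1}{1352} - 64635} = \frac{77802059}{214775 \left(- \frac{1}{1352} - 64635\right)} = \frac{77802059}{214775 \left(- \frac{87386521}{1352}\right)} = \frac{77802059}{214775} \left(- \frac{1352}{87386521}\right) = - \frac{105188383768}{18768440047775}$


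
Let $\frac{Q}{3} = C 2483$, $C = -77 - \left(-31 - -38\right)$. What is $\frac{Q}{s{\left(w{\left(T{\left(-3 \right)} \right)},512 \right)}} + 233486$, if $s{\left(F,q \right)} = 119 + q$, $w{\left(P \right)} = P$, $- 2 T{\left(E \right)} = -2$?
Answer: $\frac{146703950}{631} \approx 2.3249 \cdot 10^{5}$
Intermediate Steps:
$C = -84$ ($C = -77 - \left(-31 + 38\right) = -77 - 7 = -84$)
$T{\left(E \right)} = 1$ ($T{\left(E \right)} = \left(- \frac{1}{2}\right) \left(-2\right) = 1$)
$Q = -625716$ ($Q = 3 \left(\left(-84\right) 2483\right) = 3 \left(-208572\right) = -625716$)
$\frac{Q}{s{\left(w{\left(T{\left(-3 \right)} \right)},512 \right)}} + 233486 = - \frac{625716}{119 + 512} + 233486 = - \frac{625716}{631} + 233486 = \frac{146703950}{631}$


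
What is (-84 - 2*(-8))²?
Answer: 4624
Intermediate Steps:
(-84 - 2*(-8))² = (-84 + 16)² = (-68)² = 4624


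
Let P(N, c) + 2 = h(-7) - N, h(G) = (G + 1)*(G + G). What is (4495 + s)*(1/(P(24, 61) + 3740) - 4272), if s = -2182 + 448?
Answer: -44797376855/3798 ≈ -1.1795e+7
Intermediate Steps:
h(G) = 2*G*(1 + G) (h(G) = (1 + G)*(2*G) = 2*G*(1 + G))
s = -1734
P(N, c) = 82 - N (P(N, c) = -2 + (2*(-7)*(1 - 7) - N) = -2 + (2*(-7)*(-6) - N) = -2 + (84 - N) = 82 - N)
(4495 + s)*(1/(P(24, 61) + 3740) - 4272) = (4495 - 1734)*(1/((82 - 1*24) + 3740) - 4272) = 2761*(1/((82 - 24) + 3740) - 4272) = 2761*(1/(58 + 3740) - 4272) = 2761*(1/3798 - 4272) = 2761*(-16225055/3798) = -44797376855/3798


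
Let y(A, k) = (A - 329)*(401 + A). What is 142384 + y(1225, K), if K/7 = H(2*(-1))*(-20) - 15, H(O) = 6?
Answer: 1599280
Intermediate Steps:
K = -945 (K = 7*(6*(-20) - 15) = 7*(-120 - 15) = 7*(-135) = -945)
y(A, k) = (-329 + A)*(401 + A)
142384 + y(1225, K) = 142384 + (-131929 + 1225² + 72*1225) = 142384 + (-131929 + 1500625 + 88200) = 142384 + 1456896 = 1599280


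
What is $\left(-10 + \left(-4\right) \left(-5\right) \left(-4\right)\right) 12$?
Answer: $-1080$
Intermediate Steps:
$\left(-10 + \left(-4\right) \left(-5\right) \left(-4\right)\right) 12 = \left(-10 + 20 \left(-4\right)\right) 12 = \left(-10 - 80\right) 12 = \left(-90\right) 12 = -1080$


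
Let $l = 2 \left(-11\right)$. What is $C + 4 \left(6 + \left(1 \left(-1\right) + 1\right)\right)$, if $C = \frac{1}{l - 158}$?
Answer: $\frac{4319}{180} \approx 23.994$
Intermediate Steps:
$l = -22$
$C = - \frac{1}{180}$ ($C = \frac{1}{-22 - 158} = \frac{1}{-180} = - \frac{1}{180} \approx -0.0055556$)
$C + 4 \left(6 + \left(1 \left(-1\right) + 1\right)\right) = - \frac{1}{180} + 4 \left(6 + \left(1 \left(-1\right) + 1\right)\right) = - \frac{1}{180} + 4 \left(6 + \left(-1 + 1\right)\right) = - \frac{1}{180} + 4 \left(6 + 0\right) = - \frac{1}{180} + 4 \cdot 6 = - \frac{1}{180} + 24 = \frac{4319}{180}$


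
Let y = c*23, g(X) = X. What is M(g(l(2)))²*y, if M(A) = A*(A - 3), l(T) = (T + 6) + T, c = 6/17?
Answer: 676200/17 ≈ 39777.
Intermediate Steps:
c = 6/17 (c = 6*(1/17) = 6/17 ≈ 0.35294)
l(T) = 6 + 2*T (l(T) = (6 + T) + T = 6 + 2*T)
y = 138/17 (y = (6/17)*23 = 138/17 ≈ 8.1176)
M(A) = A*(-3 + A)
M(g(l(2)))²*y = ((6 + 2*2)*(-3 + (6 + 2*2)))²*(138/17) = ((6 + 4)*(-3 + (6 + 4)))²*(138/17) = (10*(-3 + 10))²*(138/17) = (10*7)²*(138/17) = 70²*(138/17) = 4900*(138/17) = 676200/17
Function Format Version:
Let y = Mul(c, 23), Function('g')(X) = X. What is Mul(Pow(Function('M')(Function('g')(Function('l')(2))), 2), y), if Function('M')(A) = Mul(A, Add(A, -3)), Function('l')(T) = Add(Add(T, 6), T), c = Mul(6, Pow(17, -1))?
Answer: Rational(676200, 17) ≈ 39777.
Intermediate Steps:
c = Rational(6, 17) (c = Mul(6, Rational(1, 17)) = Rational(6, 17) ≈ 0.35294)
Function('l')(T) = Add(6, Mul(2, T)) (Function('l')(T) = Add(Add(6, T), T) = Add(6, Mul(2, T)))
y = Rational(138, 17) (y = Mul(Rational(6, 17), 23) = Rational(138, 17) ≈ 8.1176)
Function('M')(A) = Mul(A, Add(-3, A))
Mul(Pow(Function('M')(Function('g')(Function('l')(2))), 2), y) = Mul(Pow(Mul(Add(6, Mul(2, 2)), Add(-3, Add(6, Mul(2, 2)))), 2), Rational(138, 17)) = Mul(Pow(Mul(Add(6, 4), Add(-3, Add(6, 4))), 2), Rational(138, 17)) = Mul(Pow(Mul(10, Add(-3, 10)), 2), Rational(138, 17)) = Mul(Pow(Mul(10, 7), 2), Rational(138, 17)) = Mul(Pow(70, 2), Rational(138, 17)) = Mul(4900, Rational(138, 17)) = Rational(676200, 17)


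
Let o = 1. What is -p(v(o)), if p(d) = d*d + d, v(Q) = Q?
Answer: -2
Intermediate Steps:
p(d) = d + d² (p(d) = d² + d = d + d²)
-p(v(o)) = -(1 + 1) = -2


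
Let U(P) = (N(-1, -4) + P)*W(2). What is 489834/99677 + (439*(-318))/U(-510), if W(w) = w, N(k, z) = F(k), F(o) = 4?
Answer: 7205410281/50436562 ≈ 142.86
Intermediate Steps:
N(k, z) = 4
U(P) = 8 + 2*P (U(P) = (4 + P)*2 = 8 + 2*P)
489834/99677 + (439*(-318))/U(-510) = 489834/99677 + (439*(-318))/(8 + 2*(-510)) = 489834*(1/99677) - 139602/(8 - 1020) = 489834/99677 - 139602/(-1012) = 489834/99677 - 139602*(-1/1012) = 489834/99677 + 69801/506 = 7205410281/50436562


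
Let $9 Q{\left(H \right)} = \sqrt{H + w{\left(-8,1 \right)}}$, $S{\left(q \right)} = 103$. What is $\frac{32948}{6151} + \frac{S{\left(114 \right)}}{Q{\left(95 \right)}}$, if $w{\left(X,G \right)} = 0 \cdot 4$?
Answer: $\frac{32948}{6151} + \frac{927 \sqrt{95}}{95} \approx 100.46$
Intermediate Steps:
$w{\left(X,G \right)} = 0$
$Q{\left(H \right)} = \frac{\sqrt{H}}{9}$ ($Q{\left(H \right)} = \frac{\sqrt{H + 0}}{9} = \frac{\sqrt{H}}{9}$)
$\frac{32948}{6151} + \frac{S{\left(114 \right)}}{Q{\left(95 \right)}} = \frac{32948}{6151} + \frac{103}{\frac{1}{9} \sqrt{95}} = 32948 \cdot \frac{1}{6151} + 103 \frac{9 \sqrt{95}}{95} = \frac{32948}{6151} + \frac{927 \sqrt{95}}{95}$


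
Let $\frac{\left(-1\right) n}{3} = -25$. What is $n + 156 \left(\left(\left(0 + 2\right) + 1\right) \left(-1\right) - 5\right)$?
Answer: $-1173$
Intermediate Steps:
$n = 75$ ($n = \left(-3\right) \left(-25\right) = 75$)
$n + 156 \left(\left(\left(0 + 2\right) + 1\right) \left(-1\right) - 5\right) = 75 + 156 \left(\left(\left(0 + 2\right) + 1\right) \left(-1\right) - 5\right) = 75 + 156 \left(\left(2 + 1\right) \left(-1\right) - 5\right) = 75 + 156 \left(3 \left(-1\right) - 5\right) = 75 + 156 \left(-3 - 5\right) = 75 + 156 \left(-8\right) = 75 - 1248 = -1173$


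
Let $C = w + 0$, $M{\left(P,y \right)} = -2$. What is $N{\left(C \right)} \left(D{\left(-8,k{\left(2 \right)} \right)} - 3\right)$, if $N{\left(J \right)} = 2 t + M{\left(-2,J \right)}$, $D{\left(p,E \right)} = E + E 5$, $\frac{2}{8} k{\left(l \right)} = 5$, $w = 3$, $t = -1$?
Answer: $-468$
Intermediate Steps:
$k{\left(l \right)} = 20$ ($k{\left(l \right)} = 4 \cdot 5 = 20$)
$D{\left(p,E \right)} = 6 E$ ($D{\left(p,E \right)} = E + 5 E = 6 E$)
$C = 3$ ($C = 3 + 0 = 3$)
$N{\left(J \right)} = -4$ ($N{\left(J \right)} = 2 \left(-1\right) - 2 = -2 - 2 = -4$)
$N{\left(C \right)} \left(D{\left(-8,k{\left(2 \right)} \right)} - 3\right) = - 4 \left(6 \cdot 20 - 3\right) = - 4 \left(120 - 3\right) = \left(-4\right) 117 = -468$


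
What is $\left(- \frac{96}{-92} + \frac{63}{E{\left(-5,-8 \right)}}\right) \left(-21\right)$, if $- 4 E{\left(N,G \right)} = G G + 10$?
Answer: $\frac{42210}{851} \approx 49.6$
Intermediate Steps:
$E{\left(N,G \right)} = - \frac{5}{2} - \frac{G^{2}}{4}$ ($E{\left(N,G \right)} = - \frac{G G + 10}{4} = - \frac{G^{2} + 10}{4} = - \frac{10 + G^{2}}{4} = - \frac{5}{2} - \frac{G^{2}}{4}$)
$\left(- \frac{96}{-92} + \frac{63}{E{\left(-5,-8 \right)}}\right) \left(-21\right) = \left(- \frac{96}{-92} + \frac{63}{- \frac{5}{2} - \frac{\left(-8\right)^{2}}{4}}\right) \left(-21\right) = \left(\left(-96\right) \left(- \frac{1}{92}\right) + \frac{63}{- \frac{5}{2} - 16}\right) \left(-21\right) = \left(\frac{24}{23} + \frac{63}{- \frac{5}{2} - 16}\right) \left(-21\right) = \left(\frac{24}{23} + \frac{63}{- \frac{37}{2}}\right) \left(-21\right) = \left(\frac{24}{23} + 63 \left(- \frac{2}{37}\right)\right) \left(-21\right) = \left(\frac{24}{23} - \frac{126}{37}\right) \left(-21\right) = \left(- \frac{2010}{851}\right) \left(-21\right) = \frac{42210}{851}$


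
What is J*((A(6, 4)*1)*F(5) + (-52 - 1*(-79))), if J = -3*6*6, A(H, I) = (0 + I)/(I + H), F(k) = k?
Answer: -3132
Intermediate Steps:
A(H, I) = I/(H + I)
J = -108 (J = -18*6 = -108)
J*((A(6, 4)*1)*F(5) + (-52 - 1*(-79))) = -108*(((4/(6 + 4))*1)*5 + (-52 - 1*(-79))) = -108*(((4/10)*1)*5 + (-52 + 79)) = -108*(((4*(⅒))*1)*5 + 27) = -108*(((⅖)*1)*5 + 27) = -108*((⅖)*5 + 27) = -108*(2 + 27) = -108*29 = -3132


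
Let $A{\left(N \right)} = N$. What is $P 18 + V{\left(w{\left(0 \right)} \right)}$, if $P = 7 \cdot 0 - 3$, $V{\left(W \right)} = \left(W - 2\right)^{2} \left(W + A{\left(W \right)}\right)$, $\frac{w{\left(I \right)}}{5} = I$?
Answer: $-54$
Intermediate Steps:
$w{\left(I \right)} = 5 I$
$V{\left(W \right)} = 2 W \left(-2 + W\right)^{2}$ ($V{\left(W \right)} = \left(W - 2\right)^{2} \left(W + W\right) = \left(-2 + W\right)^{2} \cdot 2 W = 2 W \left(-2 + W\right)^{2}$)
$P = -3$ ($P = 0 - 3 = -3$)
$P 18 + V{\left(w{\left(0 \right)} \right)} = \left(-3\right) 18 + 2 \cdot 5 \cdot 0 \left(-2 + 5 \cdot 0\right)^{2} = -54 + 2 \cdot 0 \left(-2 + 0\right)^{2} = -54 + 2 \cdot 0 \left(-2\right)^{2} = -54 + 2 \cdot 0 \cdot 4 = -54 + 0 = -54$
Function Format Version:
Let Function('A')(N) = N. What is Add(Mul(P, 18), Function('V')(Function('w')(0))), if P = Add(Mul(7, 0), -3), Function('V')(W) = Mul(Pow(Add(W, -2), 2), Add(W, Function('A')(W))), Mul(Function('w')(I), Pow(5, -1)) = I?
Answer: -54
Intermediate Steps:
Function('w')(I) = Mul(5, I)
Function('V')(W) = Mul(2, W, Pow(Add(-2, W), 2)) (Function('V')(W) = Mul(Pow(Add(W, -2), 2), Add(W, W)) = Mul(Pow(Add(-2, W), 2), Mul(2, W)) = Mul(2, W, Pow(Add(-2, W), 2)))
P = -3 (P = Add(0, -3) = -3)
Add(Mul(P, 18), Function('V')(Function('w')(0))) = Add(Mul(-3, 18), Mul(2, Mul(5, 0), Pow(Add(-2, Mul(5, 0)), 2))) = Add(-54, Mul(2, 0, Pow(Add(-2, 0), 2))) = Add(-54, Mul(2, 0, Pow(-2, 2))) = Add(-54, Mul(2, 0, 4)) = Add(-54, 0) = -54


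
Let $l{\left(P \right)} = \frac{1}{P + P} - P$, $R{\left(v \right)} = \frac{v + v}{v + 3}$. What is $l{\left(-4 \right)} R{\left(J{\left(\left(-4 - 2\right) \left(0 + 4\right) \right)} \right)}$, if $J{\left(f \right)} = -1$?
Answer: $- \frac{31}{8} \approx -3.875$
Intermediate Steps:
$R{\left(v \right)} = \frac{2 v}{3 + v}$
$l{\left(P \right)} = \frac{1}{2 P} - P$
$l{\left(-4 \right)} R{\left(J{\left(\left(-4 - 2\right) \left(0 + 4\right) \right)} \right)} = \left(\frac{1}{2 \left(-4\right)} - -4\right) 2 \left(-1\right) \frac{1}{3 - 1} = \left(\frac{1}{2} \left(- \frac{1}{4}\right) + 4\right) 2 \left(-1\right) \frac{1}{2} = \left(- \frac{1}{8} + 4\right) 2 \left(-1\right) \frac{1}{2} = \frac{31}{8} \left(-1\right) = - \frac{31}{8}$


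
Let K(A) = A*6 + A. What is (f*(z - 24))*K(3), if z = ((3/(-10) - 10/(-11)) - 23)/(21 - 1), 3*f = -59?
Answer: 22823619/2200 ≈ 10374.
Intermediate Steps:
f = -59/3 (f = (1/3)*(-59) = -59/3 ≈ -19.667)
K(A) = 7*A (K(A) = 6*A + A = 7*A)
z = -2463/2200 (z = ((3*(-1/10) - 10*(-1/11)) - 23)/20 = ((-3/10 + 10/11) - 23)*(1/20) = (67/110 - 23)*(1/20) = -2463/110*1/20 = -2463/2200 ≈ -1.1195)
(f*(z - 24))*K(3) = (-59*(-2463/2200 - 24)/3)*(7*3) = -59/3*(-55263/2200)*21 = (1086839/2200)*21 = 22823619/2200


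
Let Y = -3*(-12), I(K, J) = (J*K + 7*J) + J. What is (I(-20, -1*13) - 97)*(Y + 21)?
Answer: 3363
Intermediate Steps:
I(K, J) = 8*J + J*K (I(K, J) = (7*J + J*K) + J = 8*J + J*K)
Y = 36
(I(-20, -1*13) - 97)*(Y + 21) = ((-1*13)*(8 - 20) - 97)*(36 + 21) = (-13*(-12) - 97)*57 = (156 - 97)*57 = 59*57 = 3363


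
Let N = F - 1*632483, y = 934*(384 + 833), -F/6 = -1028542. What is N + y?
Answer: 6675447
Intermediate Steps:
F = 6171252 (F = -6*(-1028542) = 6171252)
y = 1136678 (y = 934*1217 = 1136678)
N = 5538769 (N = 6171252 - 1*632483 = 6171252 - 632483 = 5538769)
N + y = 5538769 + 1136678 = 6675447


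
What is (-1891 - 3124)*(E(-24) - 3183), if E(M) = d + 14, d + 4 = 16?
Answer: 15832355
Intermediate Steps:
d = 12 (d = -4 + 16 = 12)
E(M) = 26 (E(M) = 12 + 14 = 26)
(-1891 - 3124)*(E(-24) - 3183) = (-1891 - 3124)*(26 - 3183) = -5015*(-3157) = 15832355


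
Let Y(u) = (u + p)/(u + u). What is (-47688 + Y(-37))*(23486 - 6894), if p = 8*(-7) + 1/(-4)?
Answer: -29275080350/37 ≈ -7.9122e+8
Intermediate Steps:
p = -225/4 (p = -56 - ¼ = -225/4 ≈ -56.250)
Y(u) = (-225/4 + u)/(2*u) (Y(u) = (u - 225/4)/(u + u) = (-225/4 + u)/((2*u)) = (-225/4 + u)*(1/(2*u)) = (-225/4 + u)/(2*u))
(-47688 + Y(-37))*(23486 - 6894) = (-47688 + (⅛)*(-225 + 4*(-37))/(-37))*(23486 - 6894) = (-47688 + (⅛)*(-1/37)*(-225 - 148))*16592 = (-47688 + (⅛)*(-1/37)*(-373))*16592 = (-47688 + 373/296)*16592 = -14115275/296*16592 = -29275080350/37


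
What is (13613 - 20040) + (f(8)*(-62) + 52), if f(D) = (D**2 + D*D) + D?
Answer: -14807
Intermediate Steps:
f(D) = D + 2*D**2 (f(D) = (D**2 + D**2) + D = 2*D**2 + D = D + 2*D**2)
(13613 - 20040) + (f(8)*(-62) + 52) = (13613 - 20040) + ((8*(1 + 2*8))*(-62) + 52) = -6427 + ((8*(1 + 16))*(-62) + 52) = -6427 + ((8*17)*(-62) + 52) = -6427 + (136*(-62) + 52) = -6427 + (-8432 + 52) = -6427 - 8380 = -14807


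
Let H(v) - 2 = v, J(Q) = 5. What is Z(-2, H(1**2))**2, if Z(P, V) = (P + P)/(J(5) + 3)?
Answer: 1/4 ≈ 0.25000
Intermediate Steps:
H(v) = 2 + v
Z(P, V) = P/4 (Z(P, V) = (P + P)/(5 + 3) = (2*P)/8 = (2*P)*(1/8) = P/4)
Z(-2, H(1**2))**2 = ((1/4)*(-2))**2 = (-1/2)**2 = 1/4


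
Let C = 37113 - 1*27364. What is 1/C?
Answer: 1/9749 ≈ 0.00010257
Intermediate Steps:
C = 9749 (C = 37113 - 27364 = 9749)
1/C = 1/9749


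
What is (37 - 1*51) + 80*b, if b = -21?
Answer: -1694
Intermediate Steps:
(37 - 1*51) + 80*b = (37 - 1*51) + 80*(-21) = (37 - 51) - 1680 = -14 - 1680 = -1694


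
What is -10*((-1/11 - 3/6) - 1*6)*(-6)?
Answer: -4350/11 ≈ -395.45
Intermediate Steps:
-10*((-1/11 - 3/6) - 1*6)*(-6) = -10*((-1*1/11 - 3*⅙) - 6)*(-6) = -10*((-1/11 - ½) - 6)*(-6) = -10*(-13/22 - 6)*(-6) = -10*(-145/22)*(-6) = (725/11)*(-6) = -4350/11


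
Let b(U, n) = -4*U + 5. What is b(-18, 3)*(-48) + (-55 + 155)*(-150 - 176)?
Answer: -36296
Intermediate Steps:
b(U, n) = 5 - 4*U
b(-18, 3)*(-48) + (-55 + 155)*(-150 - 176) = (5 - 4*(-18))*(-48) + (-55 + 155)*(-150 - 176) = (5 + 72)*(-48) + 100*(-326) = 77*(-48) - 32600 = -3696 - 32600 = -36296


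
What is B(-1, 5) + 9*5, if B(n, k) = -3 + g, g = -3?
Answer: 39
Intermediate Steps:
B(n, k) = -6 (B(n, k) = -3 - 3 = -6)
B(-1, 5) + 9*5 = -6 + 9*5 = -6 + 45 = 39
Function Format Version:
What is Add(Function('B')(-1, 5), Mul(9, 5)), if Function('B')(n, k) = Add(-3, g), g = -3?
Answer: 39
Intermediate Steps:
Function('B')(n, k) = -6 (Function('B')(n, k) = Add(-3, -3) = -6)
Add(Function('B')(-1, 5), Mul(9, 5)) = Add(-6, Mul(9, 5)) = Add(-6, 45) = 39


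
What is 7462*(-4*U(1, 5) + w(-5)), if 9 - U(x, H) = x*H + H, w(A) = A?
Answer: -7462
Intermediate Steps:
U(x, H) = 9 - H - H*x (U(x, H) = 9 - (x*H + H) = 9 - (H*x + H) = 9 - (H + H*x) = 9 + (-H - H*x) = 9 - H - H*x)
7462*(-4*U(1, 5) + w(-5)) = 7462*(-4*(9 - 1*5 - 1*5*1) - 5) = 7462*(-4*(9 - 5 - 5) - 5) = 7462*(-4*(-1) - 5) = 7462*(4 - 5) = 7462*(-1) = -7462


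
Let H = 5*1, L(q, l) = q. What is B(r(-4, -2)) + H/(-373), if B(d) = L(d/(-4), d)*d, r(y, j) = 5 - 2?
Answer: -3377/1492 ≈ -2.2634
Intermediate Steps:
r(y, j) = 3
B(d) = -d²/4 (B(d) = (d/(-4))*d = (d*(-¼))*d = (-d/4)*d = -d²/4)
H = 5
B(r(-4, -2)) + H/(-373) = -¼*3² + 5/(-373) = -¼*9 + 5*(-1/373) = -9/4 - 5/373 = -3377/1492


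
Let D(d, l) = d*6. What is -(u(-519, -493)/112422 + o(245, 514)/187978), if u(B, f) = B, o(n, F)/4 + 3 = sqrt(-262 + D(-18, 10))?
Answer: 16484941/3522143786 - 2*I*sqrt(370)/93989 ≈ 0.0046804 - 0.00040931*I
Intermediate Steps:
D(d, l) = 6*d
o(n, F) = -12 + 4*I*sqrt(370) (o(n, F) = -12 + 4*sqrt(-262 + 6*(-18)) = -12 + 4*sqrt(-262 - 108) = -12 + 4*sqrt(-370) = -12 + 4*(I*sqrt(370)) = -12 + 4*I*sqrt(370))
-(u(-519, -493)/112422 + o(245, 514)/187978) = -(-519/112422 + (-12 + 4*I*sqrt(370))/187978) = -(-519*1/112422 + (-12 + 4*I*sqrt(370))*(1/187978)) = -(-173/37474 + (-6/93989 + 2*I*sqrt(370)/93989)) = -(-16484941/3522143786 + 2*I*sqrt(370)/93989) = 16484941/3522143786 - 2*I*sqrt(370)/93989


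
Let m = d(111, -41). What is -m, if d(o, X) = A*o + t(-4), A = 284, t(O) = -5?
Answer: -31519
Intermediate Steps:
d(o, X) = -5 + 284*o (d(o, X) = 284*o - 5 = -5 + 284*o)
m = 31519 (m = -5 + 284*111 = -5 + 31524 = 31519)
-m = -1*31519 = -31519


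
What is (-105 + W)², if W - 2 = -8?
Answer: 12321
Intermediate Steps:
W = -6 (W = 2 - 8 = -6)
(-105 + W)² = (-105 - 6)² = (-111)² = 12321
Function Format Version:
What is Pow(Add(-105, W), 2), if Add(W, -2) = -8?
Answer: 12321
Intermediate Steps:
W = -6 (W = Add(2, -8) = -6)
Pow(Add(-105, W), 2) = Pow(Add(-105, -6), 2) = Pow(-111, 2) = 12321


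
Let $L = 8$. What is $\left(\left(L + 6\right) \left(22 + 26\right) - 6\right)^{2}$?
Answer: $443556$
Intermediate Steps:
$\left(\left(L + 6\right) \left(22 + 26\right) - 6\right)^{2} = \left(\left(8 + 6\right) \left(22 + 26\right) - 6\right)^{2} = \left(14 \cdot 48 - 6\right)^{2} = \left(672 - 6\right)^{2} = 666^{2} = 443556$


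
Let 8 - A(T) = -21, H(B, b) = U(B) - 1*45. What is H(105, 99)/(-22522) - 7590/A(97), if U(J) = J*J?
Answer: -85630200/326569 ≈ -262.21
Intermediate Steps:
U(J) = J²
H(B, b) = -45 + B² (H(B, b) = B² - 1*45 = B² - 45 = -45 + B²)
A(T) = 29 (A(T) = 8 - 1*(-21) = 8 + 21 = 29)
H(105, 99)/(-22522) - 7590/A(97) = (-45 + 105²)/(-22522) - 7590/29 = (-45 + 11025)*(-1/22522) - 7590*1/29 = 10980*(-1/22522) - 7590/29 = -5490/11261 - 7590/29 = -85630200/326569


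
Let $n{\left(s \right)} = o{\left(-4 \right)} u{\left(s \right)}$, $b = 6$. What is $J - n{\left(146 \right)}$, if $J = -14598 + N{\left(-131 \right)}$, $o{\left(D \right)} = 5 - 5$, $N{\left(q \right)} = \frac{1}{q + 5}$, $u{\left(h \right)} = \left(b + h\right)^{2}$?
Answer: $- \frac{1839349}{126} \approx -14598.0$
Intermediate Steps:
$u{\left(h \right)} = \left(6 + h\right)^{2}$
$N{\left(q \right)} = \frac{1}{5 + q}$
$o{\left(D \right)} = 0$
$n{\left(s \right)} = 0$ ($n{\left(s \right)} = 0 \left(6 + s\right)^{2} = 0$)
$J = - \frac{1839349}{126}$ ($J = -14598 + \frac{1}{5 - 131} = -14598 + \frac{1}{-126} = -14598 - \frac{1}{126} = - \frac{1839349}{126} \approx -14598.0$)
$J - n{\left(146 \right)} = - \frac{1839349}{126} - 0 = - \frac{1839349}{126} + 0 = - \frac{1839349}{126}$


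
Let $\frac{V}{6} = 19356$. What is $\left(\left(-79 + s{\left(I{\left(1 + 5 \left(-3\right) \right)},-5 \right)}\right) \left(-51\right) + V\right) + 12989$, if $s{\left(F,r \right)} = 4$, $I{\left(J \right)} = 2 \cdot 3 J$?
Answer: $132950$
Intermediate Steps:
$I{\left(J \right)} = 6 J$
$V = 116136$ ($V = 6 \cdot 19356 = 116136$)
$\left(\left(-79 + s{\left(I{\left(1 + 5 \left(-3\right) \right)},-5 \right)}\right) \left(-51\right) + V\right) + 12989 = \left(\left(-79 + 4\right) \left(-51\right) + 116136\right) + 12989 = \left(\left(-75\right) \left(-51\right) + 116136\right) + 12989 = \left(3825 + 116136\right) + 12989 = 119961 + 12989 = 132950$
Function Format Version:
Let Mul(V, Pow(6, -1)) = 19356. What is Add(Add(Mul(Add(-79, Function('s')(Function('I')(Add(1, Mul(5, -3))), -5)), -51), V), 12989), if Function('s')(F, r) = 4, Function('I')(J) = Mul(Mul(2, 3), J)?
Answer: 132950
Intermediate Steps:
Function('I')(J) = Mul(6, J)
V = 116136 (V = Mul(6, 19356) = 116136)
Add(Add(Mul(Add(-79, Function('s')(Function('I')(Add(1, Mul(5, -3))), -5)), -51), V), 12989) = Add(Add(Mul(Add(-79, 4), -51), 116136), 12989) = Add(Add(Mul(-75, -51), 116136), 12989) = Add(Add(3825, 116136), 12989) = Add(119961, 12989) = 132950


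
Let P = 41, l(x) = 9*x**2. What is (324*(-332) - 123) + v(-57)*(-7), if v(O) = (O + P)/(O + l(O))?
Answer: -196428377/1824 ≈ -1.0769e+5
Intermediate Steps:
v(O) = (41 + O)/(O + 9*O**2) (v(O) = (O + 41)/(O + 9*O**2) = (41 + O)/(O + 9*O**2))
(324*(-332) - 123) + v(-57)*(-7) = (324*(-332) - 123) + ((41 - 57)/((-57)*(1 + 9*(-57))))*(-7) = (-107568 - 123) - 1/57*(-16)/(1 - 513)*(-7) = -107691 - 1/57*(-16)/(-512)*(-7) = -107691 - 1/57*(-1/512)*(-16)*(-7) = -107691 - 1/1824*(-7) = -107691 + 7/1824 = -196428377/1824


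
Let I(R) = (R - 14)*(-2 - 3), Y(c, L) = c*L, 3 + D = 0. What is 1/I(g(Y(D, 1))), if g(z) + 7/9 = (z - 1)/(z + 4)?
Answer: 9/845 ≈ 0.010651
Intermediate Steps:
D = -3 (D = -3 + 0 = -3)
Y(c, L) = L*c
g(z) = -7/9 + (-1 + z)/(4 + z) (g(z) = -7/9 + (z - 1)/(z + 4) = -7/9 + (-1 + z)/(4 + z))
I(R) = 70 - 5*R (I(R) = (-14 + R)*(-5) = 70 - 5*R)
1/I(g(Y(D, 1))) = 1/(70 - 5*(-37 + 2*(1*(-3)))/(9*(4 + 1*(-3)))) = 1/(70 - 5*(-37 + 2*(-3))/(9*(4 - 3))) = 1/(70 - 5*(-37 - 6)/(9*1)) = 1/(70 - 5*(-43)/9) = 1/(70 - 5*(-43/9)) = 1/(70 + 215/9) = 1/(845/9) = 9/845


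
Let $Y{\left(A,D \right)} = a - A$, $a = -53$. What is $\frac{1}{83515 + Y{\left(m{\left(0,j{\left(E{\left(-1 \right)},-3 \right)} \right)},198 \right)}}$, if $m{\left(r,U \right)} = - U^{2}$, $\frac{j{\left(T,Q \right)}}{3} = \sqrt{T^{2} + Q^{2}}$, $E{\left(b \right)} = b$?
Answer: $\frac{1}{83552} \approx 1.1969 \cdot 10^{-5}$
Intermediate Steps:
$j{\left(T,Q \right)} = 3 \sqrt{Q^{2} + T^{2}}$ ($j{\left(T,Q \right)} = 3 \sqrt{T^{2} + Q^{2}} = 3 \sqrt{Q^{2} + T^{2}}$)
$Y{\left(A,D \right)} = -53 - A$
$\frac{1}{83515 + Y{\left(m{\left(0,j{\left(E{\left(-1 \right)},-3 \right)} \right)},198 \right)}} = \frac{1}{83515 - \left(53 - \left(3 \sqrt{\left(-3\right)^{2} + \left(-1\right)^{2}}\right)^{2}\right)} = \frac{1}{83515 - \left(53 - \left(3 \sqrt{9 + 1}\right)^{2}\right)} = \frac{1}{83515 - \left(53 - \left(3 \sqrt{10}\right)^{2}\right)} = \frac{1}{83515 - \left(53 - 90\right)} = \frac{1}{83515 - -37} = \frac{1}{83515 + \left(-53 + 90\right)} = \frac{1}{83515 + 37} = \frac{1}{83552}$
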